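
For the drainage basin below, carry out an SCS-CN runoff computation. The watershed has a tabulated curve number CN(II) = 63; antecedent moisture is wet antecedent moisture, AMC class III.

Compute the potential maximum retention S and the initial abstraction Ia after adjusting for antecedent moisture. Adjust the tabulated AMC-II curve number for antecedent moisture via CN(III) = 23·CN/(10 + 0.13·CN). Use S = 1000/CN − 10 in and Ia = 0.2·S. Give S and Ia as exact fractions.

Wet (AMC III): CN(III) = 23·63/(10 + 0.13·63) = 1449/(1819/100) = 144900/1819 ≈ 79.659
S = 1000/(144900/1819) − 10 = 3700/1449 in ≈ 2.553 in
Ia = 0.2S: 0.2·2.553 = 0.511 in (exactly 740/1449)

S = 3700/1449 in ≈ 2.553 in; Ia = 740/1449 in ≈ 0.511 in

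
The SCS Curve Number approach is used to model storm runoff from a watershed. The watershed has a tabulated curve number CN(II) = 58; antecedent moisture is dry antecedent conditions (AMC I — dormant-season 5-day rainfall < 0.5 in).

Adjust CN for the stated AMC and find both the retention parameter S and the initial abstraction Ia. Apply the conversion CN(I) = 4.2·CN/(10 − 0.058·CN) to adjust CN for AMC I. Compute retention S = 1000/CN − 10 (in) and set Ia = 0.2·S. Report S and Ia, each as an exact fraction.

CN(I) from CN(II)=58: (4.2·58)/(10 − 0.058·58) = 2900/79 ≈ 36.709
S = 1000/(2900/79) − 10 = 500/29 in ≈ 17.241 in
Initial abstraction Ia = S/5 = (500/29)/5 = 100/29 ≈ 3.448 in

S = 500/29 in ≈ 17.241 in; Ia = 100/29 in ≈ 3.448 in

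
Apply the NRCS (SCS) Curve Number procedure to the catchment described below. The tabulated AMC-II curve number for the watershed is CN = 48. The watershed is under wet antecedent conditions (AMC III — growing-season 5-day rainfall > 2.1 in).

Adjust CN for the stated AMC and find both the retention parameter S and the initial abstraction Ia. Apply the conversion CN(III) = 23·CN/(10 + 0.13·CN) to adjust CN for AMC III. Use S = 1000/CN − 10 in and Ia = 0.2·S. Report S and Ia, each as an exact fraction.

Adjust CN=48 to AMC III: 23·48/(10 + 0.13·48) → 1104 ÷ (406/25) = 13800/203 ≈ 67.980
Max retention: S = 1000/(13800/203) − 10 = 325/69 in (≈ 4.710 in)
Initial abstraction Ia = S/5 = (325/69)/5 = 65/69 ≈ 0.942 in

S = 325/69 in ≈ 4.710 in; Ia = 65/69 in ≈ 0.942 in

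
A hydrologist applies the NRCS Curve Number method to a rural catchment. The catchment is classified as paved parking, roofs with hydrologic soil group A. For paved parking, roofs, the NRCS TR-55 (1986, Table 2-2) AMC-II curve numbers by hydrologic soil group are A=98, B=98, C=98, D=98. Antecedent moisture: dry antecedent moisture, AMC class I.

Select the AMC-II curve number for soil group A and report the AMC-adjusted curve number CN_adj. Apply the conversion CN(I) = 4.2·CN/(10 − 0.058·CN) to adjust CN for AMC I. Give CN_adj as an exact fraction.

NRCS table: paved parking, roofs, soil group A → CN(II) = 98
Dry (AMC I): CN(I) = 4.2·98/(10 − 0.058·98) = (2058/5)/(1079/250) = 102900/1079 ≈ 95.366

CN_adj = 102900/1079 ≈ 95.366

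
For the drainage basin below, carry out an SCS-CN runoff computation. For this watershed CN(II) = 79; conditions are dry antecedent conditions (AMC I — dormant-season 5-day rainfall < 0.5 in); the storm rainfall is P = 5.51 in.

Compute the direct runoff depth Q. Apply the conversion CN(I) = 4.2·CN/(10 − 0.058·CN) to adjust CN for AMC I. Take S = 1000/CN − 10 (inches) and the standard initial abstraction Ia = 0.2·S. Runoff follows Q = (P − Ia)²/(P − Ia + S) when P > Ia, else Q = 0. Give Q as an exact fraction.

Q = 1124193841/659879100 in ≈ 1.704 in

CN(I) from CN(II)=79: (4.2·79)/(10 − 0.058·79) = 7900/129 ≈ 61.240
S = 1000/(7900/129) − 10 = 500/79 in ≈ 6.329 in
Initial abstraction Ia = S/5 = (500/79)/5 = 100/79 ≈ 1.266 in
P − Ia = 5.510 − 1.266 = 33529/7900 ≈ 4.244 in (> 0, runoff occurs)
Q: (33529/7900)² ÷ (83529/7900) = 1124193841/659879100 in (≈ 1.704 in)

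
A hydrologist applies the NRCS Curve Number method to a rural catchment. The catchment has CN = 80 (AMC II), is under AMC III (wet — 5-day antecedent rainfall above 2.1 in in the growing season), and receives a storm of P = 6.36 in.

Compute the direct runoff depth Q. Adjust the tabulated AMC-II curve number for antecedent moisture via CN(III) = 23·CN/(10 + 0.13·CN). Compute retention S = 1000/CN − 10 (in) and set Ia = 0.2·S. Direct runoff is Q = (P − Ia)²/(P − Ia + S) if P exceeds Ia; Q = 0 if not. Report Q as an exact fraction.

Q = 12475024/2390275 in ≈ 5.219 in

Adjust CN=80 to AMC III: 23·80/(10 + 0.13·80) → 1840 ÷ (102/5) = 4600/51 ≈ 90.196
Max retention: S = 1000/(4600/51) − 10 = 25/23 in (≈ 1.087 in)
Initial abstraction Ia = S/5 = (25/23)/5 = 5/23 ≈ 0.217 in
P − Ia = 6.360 − 0.217 = 3532/575 ≈ 6.143 in (> 0, runoff occurs)
Q = (3532/575)²/((3532/575) + 25/23) = (12475024/330625)/(4157/575) = 12475024/2390275 in ≈ 5.219 in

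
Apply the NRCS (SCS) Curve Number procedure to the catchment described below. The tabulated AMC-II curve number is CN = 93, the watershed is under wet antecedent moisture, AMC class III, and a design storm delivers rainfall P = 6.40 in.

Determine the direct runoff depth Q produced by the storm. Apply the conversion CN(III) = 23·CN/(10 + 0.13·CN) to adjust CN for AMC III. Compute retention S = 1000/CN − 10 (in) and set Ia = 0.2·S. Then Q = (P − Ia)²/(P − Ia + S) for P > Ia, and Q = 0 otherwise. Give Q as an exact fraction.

Wet (AMC III): CN(III) = 23·93/(10 + 0.13·93) = 2139/(2209/100) = 213900/2209 ≈ 96.831
Retention S: 1000/CN − 10 with CN=96.831 → S = 700/2139 ≈ 0.327 in
Initial abstraction Ia = S/5 = (700/2139)/5 = 140/2139 ≈ 0.065 in
Since P=6.400 > Ia=0.065: effective rainfall P−Ia = 67748/10695 in
Q = (67748/10695)²/((67748/10695) + 700/2139) = (4589791504/114383025)/(71248/10695) = 286861969/47624835 in ≈ 6.023 in

Q = 286861969/47624835 in ≈ 6.023 in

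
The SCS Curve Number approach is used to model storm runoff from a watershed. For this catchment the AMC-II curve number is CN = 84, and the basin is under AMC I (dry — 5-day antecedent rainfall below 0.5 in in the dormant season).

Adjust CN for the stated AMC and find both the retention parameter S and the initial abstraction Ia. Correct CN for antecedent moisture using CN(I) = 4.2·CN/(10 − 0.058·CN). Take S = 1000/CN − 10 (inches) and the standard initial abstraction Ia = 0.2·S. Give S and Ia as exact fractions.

S = 2000/441 in ≈ 4.535 in; Ia = 400/441 in ≈ 0.907 in

Adjust CN=84 to AMC I: 4.2·84/(10 − 0.058·84) → (1764/5) ÷ (641/125) = 44100/641 ≈ 68.799
S = 1000/(44100/641) − 10 = 2000/441 in ≈ 4.535 in
Ia = 0.2S: 0.2·4.535 = 0.907 in (exactly 400/441)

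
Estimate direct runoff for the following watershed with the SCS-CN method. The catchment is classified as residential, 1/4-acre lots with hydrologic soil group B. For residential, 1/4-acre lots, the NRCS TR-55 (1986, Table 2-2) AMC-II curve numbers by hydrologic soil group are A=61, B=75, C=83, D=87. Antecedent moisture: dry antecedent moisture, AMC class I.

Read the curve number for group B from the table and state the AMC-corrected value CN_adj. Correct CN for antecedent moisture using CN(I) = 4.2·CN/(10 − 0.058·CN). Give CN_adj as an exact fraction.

CN_adj = 6300/113 ≈ 55.752

NRCS table: residential, 1/4-acre lots, soil group B → CN(II) = 75
Dry (AMC I): CN(I) = 4.2·75/(10 − 0.058·75) = 315/(113/20) = 6300/113 ≈ 55.752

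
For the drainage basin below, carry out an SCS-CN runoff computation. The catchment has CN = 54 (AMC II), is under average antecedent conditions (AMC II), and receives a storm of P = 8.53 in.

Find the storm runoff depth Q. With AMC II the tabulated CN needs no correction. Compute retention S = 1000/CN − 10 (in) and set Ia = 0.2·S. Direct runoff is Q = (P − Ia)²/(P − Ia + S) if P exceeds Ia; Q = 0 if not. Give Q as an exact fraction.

Q = 339701761/111863700 in ≈ 3.037 in

Average conditions: CN = 54 (no AMC adjustment).
Max retention: S = 1000/54 − 10 = 230/27 in (≈ 8.519 in)
Ia = 0.2·(230/27) = 46/27 in ≈ 1.704 in
Excess rainfall: 8.530 − 1.704 = 6.826 in; P > Ia so Q > 0
Q = (18431/2700)²/((18431/2700) + 230/27) = (339701761/7290000)/(41431/2700) = 339701761/111863700 in ≈ 3.037 in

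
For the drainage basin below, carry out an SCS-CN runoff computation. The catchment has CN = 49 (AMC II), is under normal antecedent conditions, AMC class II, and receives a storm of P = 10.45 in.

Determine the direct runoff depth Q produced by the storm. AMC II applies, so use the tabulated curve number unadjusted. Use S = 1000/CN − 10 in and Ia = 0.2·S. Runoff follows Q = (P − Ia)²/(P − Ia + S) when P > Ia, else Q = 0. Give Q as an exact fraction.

Average conditions: CN = 49 (no AMC adjustment).
Retention S: 1000/CN − 10 with CN=49.000 → S = 510/49 ≈ 10.408 in
Ia = 0.2S: 0.2·10.408 = 2.082 in (exactly 102/49)
Excess rainfall: 10.450 − 2.082 = 8.368 in; P > Ia so Q > 0
Runoff Q = (P−Ia)²/(P−Ia+S) = (8.368)²/(8.368+10.408) = 67256401/18032980 ≈ 3.730 in

Q = 67256401/18032980 in ≈ 3.730 in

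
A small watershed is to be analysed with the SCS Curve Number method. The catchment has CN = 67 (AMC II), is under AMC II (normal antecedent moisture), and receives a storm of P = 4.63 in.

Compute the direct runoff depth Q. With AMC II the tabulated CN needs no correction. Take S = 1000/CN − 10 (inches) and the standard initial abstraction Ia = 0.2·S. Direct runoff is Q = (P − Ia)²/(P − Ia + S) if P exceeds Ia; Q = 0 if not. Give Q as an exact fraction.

CN(II) = 67; AMC II needs no correction.
S = 1000/67 − 10 = 330/67 in ≈ 4.925 in
Initial abstraction Ia = S/5 = (330/67)/5 = 66/67 ≈ 0.985 in
Excess rainfall: 4.630 − 0.985 = 3.645 in; P > Ia so Q > 0
Q: (24421/6700)² ÷ (57421/6700) = 596385241/384720700 in (≈ 1.550 in)

Q = 596385241/384720700 in ≈ 1.550 in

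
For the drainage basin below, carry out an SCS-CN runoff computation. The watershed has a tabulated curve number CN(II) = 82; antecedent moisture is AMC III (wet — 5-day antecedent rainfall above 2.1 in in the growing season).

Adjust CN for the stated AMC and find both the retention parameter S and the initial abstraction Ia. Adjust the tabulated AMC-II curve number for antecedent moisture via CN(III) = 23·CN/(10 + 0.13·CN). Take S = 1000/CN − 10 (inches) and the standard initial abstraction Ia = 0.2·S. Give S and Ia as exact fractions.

CN(III) from CN(II)=82: (23·82)/(10 + 0.13·82) = 94300/1033 ≈ 91.288
Retention S: 1000/CN − 10 with CN=91.288 → S = 900/943 ≈ 0.954 in
Ia = 0.2·(900/943) = 180/943 in ≈ 0.191 in

S = 900/943 in ≈ 0.954 in; Ia = 180/943 in ≈ 0.191 in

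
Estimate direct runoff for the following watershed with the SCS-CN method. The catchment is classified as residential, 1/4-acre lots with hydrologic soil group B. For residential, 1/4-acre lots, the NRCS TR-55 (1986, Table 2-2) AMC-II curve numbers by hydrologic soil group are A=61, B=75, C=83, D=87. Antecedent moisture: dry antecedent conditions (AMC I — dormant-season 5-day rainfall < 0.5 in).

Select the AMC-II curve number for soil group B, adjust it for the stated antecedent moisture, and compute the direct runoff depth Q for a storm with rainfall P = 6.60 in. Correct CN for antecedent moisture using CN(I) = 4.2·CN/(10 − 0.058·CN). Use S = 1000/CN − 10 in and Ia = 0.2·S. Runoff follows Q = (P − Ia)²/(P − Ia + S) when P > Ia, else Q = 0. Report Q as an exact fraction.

Q = 2493241/1284885 in ≈ 1.940 in

NRCS table: residential, 1/4-acre lots, soil group B → CN(II) = 75
Adjust CN=75 to AMC I: 4.2·75/(10 − 0.058·75) → 315 ÷ (113/20) = 6300/113 ≈ 55.752
Max retention: S = 1000/(6300/113) − 10 = 500/63 in (≈ 7.937 in)
Ia = 0.2S: 0.2·7.937 = 1.587 in (exactly 100/63)
Excess rainfall: 6.600 − 1.587 = 5.013 in; P > Ia so Q > 0
Runoff Q = (P−Ia)²/(P−Ia+S) = (5.013)²/(5.013+7.937) = 2493241/1284885 ≈ 1.940 in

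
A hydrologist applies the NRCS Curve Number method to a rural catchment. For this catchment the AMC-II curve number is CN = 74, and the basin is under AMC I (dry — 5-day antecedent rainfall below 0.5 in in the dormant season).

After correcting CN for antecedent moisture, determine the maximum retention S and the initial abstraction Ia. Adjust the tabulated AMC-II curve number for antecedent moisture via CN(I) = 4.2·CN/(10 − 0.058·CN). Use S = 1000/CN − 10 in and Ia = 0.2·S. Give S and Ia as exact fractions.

CN(I) from CN(II)=74: (4.2·74)/(10 − 0.058·74) = 77700/1427 ≈ 54.450
S = 1000/(77700/1427) − 10 = 6500/777 in ≈ 8.366 in
Ia = 0.2·(6500/777) = 1300/777 in ≈ 1.673 in

S = 6500/777 in ≈ 8.366 in; Ia = 1300/777 in ≈ 1.673 in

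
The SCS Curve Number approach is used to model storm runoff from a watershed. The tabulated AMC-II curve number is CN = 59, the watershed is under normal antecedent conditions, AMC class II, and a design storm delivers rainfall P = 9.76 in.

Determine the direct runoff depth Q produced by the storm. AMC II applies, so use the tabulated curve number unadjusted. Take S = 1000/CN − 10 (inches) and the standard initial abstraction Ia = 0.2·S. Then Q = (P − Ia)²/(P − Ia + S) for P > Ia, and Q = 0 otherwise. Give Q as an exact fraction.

Q = 38105929/8332275 in ≈ 4.573 in

Average conditions: CN = 59 (no AMC adjustment).
Max retention: S = 1000/59 − 10 = 410/59 in (≈ 6.949 in)
Ia = 0.2·(410/59) = 82/59 in ≈ 1.390 in
Excess rainfall: 9.760 − 1.390 = 8.370 in; P > Ia so Q > 0
Runoff Q = (P−Ia)²/(P−Ia+S) = (8.370)²/(8.370+6.949) = 38105929/8332275 ≈ 4.573 in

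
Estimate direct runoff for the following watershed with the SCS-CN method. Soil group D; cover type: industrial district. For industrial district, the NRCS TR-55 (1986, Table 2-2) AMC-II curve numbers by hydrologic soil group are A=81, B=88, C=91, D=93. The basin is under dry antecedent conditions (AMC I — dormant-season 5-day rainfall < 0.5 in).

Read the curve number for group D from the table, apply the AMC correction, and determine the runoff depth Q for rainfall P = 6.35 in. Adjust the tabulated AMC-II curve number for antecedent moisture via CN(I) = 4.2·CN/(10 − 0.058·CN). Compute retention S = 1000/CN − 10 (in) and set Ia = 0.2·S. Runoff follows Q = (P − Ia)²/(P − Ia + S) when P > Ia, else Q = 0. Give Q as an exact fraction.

Q = 1117765489/242356140 in ≈ 4.612 in

NRCS table: industrial district, soil group D → CN(II) = 93
Dry (AMC I): CN(I) = 4.2·93/(10 − 0.058·93) = (1953/5)/(2303/500) = 27900/329 ≈ 84.802
S = 1000/(27900/329) − 10 = 500/279 in ≈ 1.792 in
Ia = 0.2·(500/279) = 100/279 in ≈ 0.358 in
P − Ia = 6.350 − 0.358 = 33433/5580 ≈ 5.992 in (> 0, runoff occurs)
Q = (33433/5580)²/((33433/5580) + 500/279) = (1117765489/31136400)/(43433/5580) = 1117765489/242356140 in ≈ 4.612 in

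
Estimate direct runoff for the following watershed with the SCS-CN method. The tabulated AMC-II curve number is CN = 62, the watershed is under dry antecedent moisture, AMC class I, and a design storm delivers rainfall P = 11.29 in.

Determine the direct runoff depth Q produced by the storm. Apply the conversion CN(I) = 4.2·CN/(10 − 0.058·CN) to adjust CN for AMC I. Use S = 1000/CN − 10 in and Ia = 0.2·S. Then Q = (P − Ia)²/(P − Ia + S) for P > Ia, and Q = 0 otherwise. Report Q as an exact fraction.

Dry (AMC I): CN(I) = 4.2·62/(10 − 0.058·62) = (1302/5)/(1601/250) = 65100/1601 ≈ 40.662
Max retention: S = 1000/(65100/1601) − 10 = 9500/651 in (≈ 14.593 in)
Ia = 0.2·(9500/651) = 1900/651 in ≈ 2.919 in
Since P=11.290 > Ia=2.919: effective rainfall P−Ia = 544979/65100 in
Runoff Q = (P−Ia)²/(P−Ia+S) = (8.371)²/(8.371+14.593) = 297002110441/97323132900 ≈ 3.052 in

Q = 297002110441/97323132900 in ≈ 3.052 in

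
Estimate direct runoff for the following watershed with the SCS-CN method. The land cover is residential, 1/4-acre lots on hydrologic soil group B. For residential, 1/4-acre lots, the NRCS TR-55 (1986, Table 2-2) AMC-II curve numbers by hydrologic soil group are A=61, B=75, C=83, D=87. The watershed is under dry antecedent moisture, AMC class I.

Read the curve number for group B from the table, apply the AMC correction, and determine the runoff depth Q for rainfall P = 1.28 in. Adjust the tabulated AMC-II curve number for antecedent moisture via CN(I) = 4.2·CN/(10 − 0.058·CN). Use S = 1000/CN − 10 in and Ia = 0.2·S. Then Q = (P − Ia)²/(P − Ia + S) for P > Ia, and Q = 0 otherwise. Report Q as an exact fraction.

Q = 0 in ≈ 0.000 in

NRCS table: residential, 1/4-acre lots, soil group B → CN(II) = 75
Dry (AMC I): CN(I) = 4.2·75/(10 − 0.058·75) = 315/(113/20) = 6300/113 ≈ 55.752
S = 1000/(6300/113) − 10 = 500/63 in ≈ 7.937 in
Initial abstraction Ia = S/5 = (500/63)/5 = 100/63 ≈ 1.587 in
P = 1.280 ≤ Ia = 1.587 in: entire storm abstracted, Q = 0.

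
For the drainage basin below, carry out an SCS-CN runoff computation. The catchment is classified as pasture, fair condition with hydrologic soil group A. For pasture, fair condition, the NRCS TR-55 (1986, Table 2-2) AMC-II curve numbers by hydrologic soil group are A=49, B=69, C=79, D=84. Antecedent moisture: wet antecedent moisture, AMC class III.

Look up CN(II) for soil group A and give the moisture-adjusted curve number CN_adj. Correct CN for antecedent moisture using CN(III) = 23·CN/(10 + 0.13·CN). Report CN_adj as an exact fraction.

CN_adj = 112700/1637 ≈ 68.845

NRCS table: pasture, fair condition, soil group A → CN(II) = 49
CN(III) from CN(II)=49: (23·49)/(10 + 0.13·49) = 112700/1637 ≈ 68.845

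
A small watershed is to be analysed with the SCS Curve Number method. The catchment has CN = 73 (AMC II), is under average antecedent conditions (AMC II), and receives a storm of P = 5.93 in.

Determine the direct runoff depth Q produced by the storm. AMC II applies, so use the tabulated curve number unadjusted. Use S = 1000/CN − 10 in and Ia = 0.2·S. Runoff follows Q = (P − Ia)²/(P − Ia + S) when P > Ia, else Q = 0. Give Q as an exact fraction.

CN(II) = 73; AMC II needs no correction.
S = 1000/73 − 10 = 270/73 in ≈ 3.699 in
Ia = 0.2·(270/73) = 54/73 in ≈ 0.740 in
P − Ia = 5.930 − 0.740 = 37889/7300 ≈ 5.190 in (> 0, runoff occurs)
Q = (37889/7300)²/((37889/7300) + 270/73) = (1435576321/53290000)/(64889/7300) = 1435576321/473689700 in ≈ 3.031 in

Q = 1435576321/473689700 in ≈ 3.031 in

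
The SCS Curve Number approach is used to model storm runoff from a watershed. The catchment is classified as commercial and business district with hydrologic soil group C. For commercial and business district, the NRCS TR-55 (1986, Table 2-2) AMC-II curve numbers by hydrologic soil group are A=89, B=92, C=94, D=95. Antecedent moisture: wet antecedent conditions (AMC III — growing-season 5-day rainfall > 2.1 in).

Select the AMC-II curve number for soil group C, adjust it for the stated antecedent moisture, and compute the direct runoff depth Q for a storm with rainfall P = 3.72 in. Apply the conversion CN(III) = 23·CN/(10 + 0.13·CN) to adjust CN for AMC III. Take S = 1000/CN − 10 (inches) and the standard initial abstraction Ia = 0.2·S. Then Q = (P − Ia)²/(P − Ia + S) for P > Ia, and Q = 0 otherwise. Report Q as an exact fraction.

NRCS table: commercial and business district, soil group C → CN(II) = 94
Wet (AMC III): CN(III) = 23·94/(10 + 0.13·94) = 2162/(1111/50) = 108100/1111 ≈ 97.300
S = 1000/(108100/1111) − 10 = 300/1081 in ≈ 0.278 in
Initial abstraction Ia = S/5 = (300/1081)/5 = 60/1081 ≈ 0.056 in
Excess rainfall: 3.720 − 0.056 = 3.664 in; P > Ia so Q > 0
Runoff Q = (P−Ia)²/(P−Ia+S) = (3.664)²/(3.664+0.278) = 1089726121/319894925 ≈ 3.407 in

Q = 1089726121/319894925 in ≈ 3.407 in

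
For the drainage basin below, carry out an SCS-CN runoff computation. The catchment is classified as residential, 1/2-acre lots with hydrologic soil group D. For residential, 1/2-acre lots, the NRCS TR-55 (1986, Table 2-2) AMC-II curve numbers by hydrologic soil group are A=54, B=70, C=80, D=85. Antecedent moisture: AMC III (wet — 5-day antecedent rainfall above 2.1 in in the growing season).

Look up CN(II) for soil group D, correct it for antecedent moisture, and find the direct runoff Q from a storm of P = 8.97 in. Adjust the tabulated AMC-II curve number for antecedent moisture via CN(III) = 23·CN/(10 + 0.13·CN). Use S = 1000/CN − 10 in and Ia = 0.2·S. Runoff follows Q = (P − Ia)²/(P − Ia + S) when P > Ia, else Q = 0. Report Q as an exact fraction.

NRCS table: residential, 1/2-acre lots, soil group D → CN(II) = 85
Adjust CN=85 to AMC III: 23·85/(10 + 0.13·85) → 1955 ÷ (421/20) = 39100/421 ≈ 92.874
Retention S: 1000/CN − 10 with CN=92.874 → S = 300/391 ≈ 0.767 in
Ia = 0.2S: 0.2·0.767 = 0.153 in (exactly 60/391)
Excess rainfall: 8.970 − 0.153 = 8.817 in; P > Ia so Q > 0
Q = (344727/39100)²/((344727/39100) + 300/391) = (118836704529/1528810000)/(374727/39100) = 39612234843/4883941900 in ≈ 8.111 in

Q = 39612234843/4883941900 in ≈ 8.111 in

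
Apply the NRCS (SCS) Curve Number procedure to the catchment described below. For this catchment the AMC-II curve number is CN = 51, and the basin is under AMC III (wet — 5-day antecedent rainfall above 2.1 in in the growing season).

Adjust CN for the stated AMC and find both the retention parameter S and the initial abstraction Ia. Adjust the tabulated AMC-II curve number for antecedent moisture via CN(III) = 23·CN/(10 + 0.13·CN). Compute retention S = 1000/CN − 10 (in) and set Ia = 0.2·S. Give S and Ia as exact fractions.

S = 4900/1173 in ≈ 4.177 in; Ia = 980/1173 in ≈ 0.835 in

Adjust CN=51 to AMC III: 23·51/(10 + 0.13·51) → 1173 ÷ (1663/100) = 117300/1663 ≈ 70.535
Max retention: S = 1000/(117300/1663) − 10 = 4900/1173 in (≈ 4.177 in)
Ia = 0.2·(4900/1173) = 980/1173 in ≈ 0.835 in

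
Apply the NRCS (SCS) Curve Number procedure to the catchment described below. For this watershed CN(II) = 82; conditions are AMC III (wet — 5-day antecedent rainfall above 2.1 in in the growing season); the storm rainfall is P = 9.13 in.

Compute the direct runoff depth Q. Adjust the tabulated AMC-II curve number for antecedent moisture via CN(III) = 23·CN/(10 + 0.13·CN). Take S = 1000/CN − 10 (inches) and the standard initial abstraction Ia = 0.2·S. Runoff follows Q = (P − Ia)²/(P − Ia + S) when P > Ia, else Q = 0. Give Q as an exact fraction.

Q = 710579875681/87978033700 in ≈ 8.077 in

Wet (AMC III): CN(III) = 23·82/(10 + 0.13·82) = 1886/(1033/50) = 94300/1033 ≈ 91.288
Max retention: S = 1000/(94300/1033) − 10 = 900/943 in (≈ 0.954 in)
Initial abstraction Ia = S/5 = (900/943)/5 = 180/943 ≈ 0.191 in
Since P=9.130 > Ia=0.191: effective rainfall P−Ia = 842959/94300 in
Q = (842959/94300)²/((842959/94300) + 900/943) = (710579875681/8892490000)/(932959/94300) = 710579875681/87978033700 in ≈ 8.077 in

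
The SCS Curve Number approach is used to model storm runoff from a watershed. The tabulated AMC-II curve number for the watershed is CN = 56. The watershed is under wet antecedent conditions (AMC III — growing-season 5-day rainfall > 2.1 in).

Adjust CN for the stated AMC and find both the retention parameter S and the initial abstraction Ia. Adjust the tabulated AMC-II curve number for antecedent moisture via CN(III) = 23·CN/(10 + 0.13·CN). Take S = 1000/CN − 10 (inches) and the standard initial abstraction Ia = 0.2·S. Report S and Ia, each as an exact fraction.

Adjust CN=56 to AMC III: 23·56/(10 + 0.13·56) → 1288 ÷ (432/25) = 4025/54 ≈ 74.537
Retention S: 1000/CN − 10 with CN=74.537 → S = 550/161 ≈ 3.416 in
Ia = 0.2·(550/161) = 110/161 in ≈ 0.683 in

S = 550/161 in ≈ 3.416 in; Ia = 110/161 in ≈ 0.683 in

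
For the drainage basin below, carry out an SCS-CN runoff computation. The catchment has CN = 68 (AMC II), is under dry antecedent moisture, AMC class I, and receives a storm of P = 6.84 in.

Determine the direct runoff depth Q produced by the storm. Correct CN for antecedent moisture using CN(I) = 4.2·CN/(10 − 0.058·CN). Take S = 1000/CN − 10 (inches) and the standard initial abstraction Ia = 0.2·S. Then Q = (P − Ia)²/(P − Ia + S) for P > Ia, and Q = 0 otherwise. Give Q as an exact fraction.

Adjust CN=68 to AMC I: 4.2·68/(10 − 0.058·68) → (1428/5) ÷ (757/125) = 35700/757 ≈ 47.160
Retention S: 1000/CN − 10 with CN=47.160 → S = 4000/357 ≈ 11.204 in
Initial abstraction Ia = S/5 = (4000/357)/5 = 800/357 ≈ 2.241 in
Excess rainfall: 6.840 − 2.241 = 4.599 in; P > Ia so Q > 0
Q = (41047/8925)²/((41047/8925) + 4000/357) = (1684856209/79655625)/(141047/8925) = 1684856209/1258844475 in ≈ 1.338 in

Q = 1684856209/1258844475 in ≈ 1.338 in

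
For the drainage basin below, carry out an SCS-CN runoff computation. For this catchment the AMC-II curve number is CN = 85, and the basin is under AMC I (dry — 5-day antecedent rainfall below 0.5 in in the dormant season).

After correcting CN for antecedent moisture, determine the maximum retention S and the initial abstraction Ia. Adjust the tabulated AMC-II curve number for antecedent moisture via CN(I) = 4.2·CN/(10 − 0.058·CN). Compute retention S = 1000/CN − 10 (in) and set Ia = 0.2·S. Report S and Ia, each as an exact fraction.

Adjust CN=85 to AMC I: 4.2·85/(10 − 0.058·85) → 357 ÷ (507/100) = 11900/169 ≈ 70.414
Max retention: S = 1000/(11900/169) − 10 = 500/119 in (≈ 4.202 in)
Ia = 0.2·(500/119) = 100/119 in ≈ 0.840 in

S = 500/119 in ≈ 4.202 in; Ia = 100/119 in ≈ 0.840 in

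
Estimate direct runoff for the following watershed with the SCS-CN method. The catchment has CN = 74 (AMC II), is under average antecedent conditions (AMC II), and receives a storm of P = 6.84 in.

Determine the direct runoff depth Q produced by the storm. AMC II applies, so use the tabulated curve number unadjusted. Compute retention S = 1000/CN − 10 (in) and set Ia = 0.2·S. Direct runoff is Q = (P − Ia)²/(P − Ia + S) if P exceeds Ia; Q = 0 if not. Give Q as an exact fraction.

Q = 32228329/8257475 in ≈ 3.903 in

CN(II) = 74; AMC II needs no correction.
Max retention: S = 1000/74 − 10 = 130/37 in (≈ 3.514 in)
Ia = 0.2·(130/37) = 26/37 in ≈ 0.703 in
P − Ia = 6.840 − 0.703 = 5677/925 ≈ 6.137 in (> 0, runoff occurs)
Q = (5677/925)²/((5677/925) + 130/37) = (32228329/855625)/(8927/925) = 32228329/8257475 in ≈ 3.903 in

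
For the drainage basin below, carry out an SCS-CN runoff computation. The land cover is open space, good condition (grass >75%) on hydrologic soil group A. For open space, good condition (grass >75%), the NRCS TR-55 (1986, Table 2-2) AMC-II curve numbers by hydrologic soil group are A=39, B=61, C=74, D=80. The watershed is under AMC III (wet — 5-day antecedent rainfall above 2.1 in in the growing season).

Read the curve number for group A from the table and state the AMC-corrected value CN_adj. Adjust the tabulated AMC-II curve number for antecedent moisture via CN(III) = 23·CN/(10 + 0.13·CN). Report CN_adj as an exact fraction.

CN_adj = 89700/1507 ≈ 59.522

NRCS table: open space, good condition (grass >75%), soil group A → CN(II) = 39
Adjust CN=39 to AMC III: 23·39/(10 + 0.13·39) → 897 ÷ (1507/100) = 89700/1507 ≈ 59.522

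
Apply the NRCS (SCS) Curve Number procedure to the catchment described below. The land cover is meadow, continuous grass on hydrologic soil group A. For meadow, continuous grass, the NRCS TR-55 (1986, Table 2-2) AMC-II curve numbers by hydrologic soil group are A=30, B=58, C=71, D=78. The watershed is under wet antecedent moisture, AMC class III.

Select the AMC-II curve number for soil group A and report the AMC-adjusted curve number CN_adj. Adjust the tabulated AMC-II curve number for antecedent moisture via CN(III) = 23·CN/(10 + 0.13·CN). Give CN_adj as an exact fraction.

NRCS table: meadow, continuous grass, soil group A → CN(II) = 30
Wet (AMC III): CN(III) = 23·30/(10 + 0.13·30) = 690/(139/10) = 6900/139 ≈ 49.640

CN_adj = 6900/139 ≈ 49.640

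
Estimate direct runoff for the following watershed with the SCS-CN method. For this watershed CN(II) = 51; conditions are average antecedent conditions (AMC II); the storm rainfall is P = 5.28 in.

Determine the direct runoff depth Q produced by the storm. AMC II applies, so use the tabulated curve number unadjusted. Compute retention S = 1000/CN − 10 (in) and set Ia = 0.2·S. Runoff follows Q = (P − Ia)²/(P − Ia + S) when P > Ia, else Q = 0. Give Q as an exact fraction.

Q = 4583881/5269575 in ≈ 0.870 in

AMC II — tabulated CN = 51 applies directly.
S = 1000/51 − 10 = 490/51 in ≈ 9.608 in
Ia = 0.2S: 0.2·9.608 = 1.922 in (exactly 98/51)
Since P=5.280 > Ia=1.922: effective rainfall P−Ia = 4282/1275 in
Q: (4282/1275)² ÷ (16532/1275) = 4583881/5269575 in (≈ 0.870 in)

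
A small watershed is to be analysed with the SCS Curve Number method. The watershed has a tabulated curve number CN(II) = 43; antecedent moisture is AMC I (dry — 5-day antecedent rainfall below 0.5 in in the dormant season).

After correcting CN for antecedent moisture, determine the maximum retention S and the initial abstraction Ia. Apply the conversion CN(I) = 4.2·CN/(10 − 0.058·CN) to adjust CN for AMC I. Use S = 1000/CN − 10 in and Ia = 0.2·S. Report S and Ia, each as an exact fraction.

S = 9500/301 in ≈ 31.561 in; Ia = 1900/301 in ≈ 6.312 in

Dry (AMC I): CN(I) = 4.2·43/(10 − 0.058·43) = (903/5)/(3753/500) = 30100/1251 ≈ 24.061
S = 1000/(30100/1251) − 10 = 9500/301 in ≈ 31.561 in
Initial abstraction Ia = S/5 = (9500/301)/5 = 1900/301 ≈ 6.312 in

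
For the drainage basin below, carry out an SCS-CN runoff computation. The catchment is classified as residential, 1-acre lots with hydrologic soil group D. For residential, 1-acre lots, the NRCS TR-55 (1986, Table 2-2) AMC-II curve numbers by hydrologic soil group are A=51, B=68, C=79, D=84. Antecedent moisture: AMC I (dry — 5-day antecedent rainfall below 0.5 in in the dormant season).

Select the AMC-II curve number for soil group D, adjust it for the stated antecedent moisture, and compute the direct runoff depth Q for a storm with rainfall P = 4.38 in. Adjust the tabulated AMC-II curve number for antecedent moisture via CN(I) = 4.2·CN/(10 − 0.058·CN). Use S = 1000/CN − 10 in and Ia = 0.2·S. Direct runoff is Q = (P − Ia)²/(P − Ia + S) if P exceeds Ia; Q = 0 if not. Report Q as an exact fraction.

NRCS table: residential, 1-acre lots, soil group D → CN(II) = 84
CN(I) from CN(II)=84: (4.2·84)/(10 − 0.058·84) = 44100/641 ≈ 68.799
Retention S: 1000/CN − 10 with CN=68.799 → S = 2000/441 ≈ 4.535 in
Ia = 0.2S: 0.2·4.535 = 0.907 in (exactly 400/441)
Excess rainfall: 4.380 − 0.907 = 3.473 in; P > Ia so Q > 0
Runoff Q = (P−Ia)²/(P−Ia+S) = (3.473)²/(3.473+4.535) = 5864343241/3893566950 ≈ 1.506 in

Q = 5864343241/3893566950 in ≈ 1.506 in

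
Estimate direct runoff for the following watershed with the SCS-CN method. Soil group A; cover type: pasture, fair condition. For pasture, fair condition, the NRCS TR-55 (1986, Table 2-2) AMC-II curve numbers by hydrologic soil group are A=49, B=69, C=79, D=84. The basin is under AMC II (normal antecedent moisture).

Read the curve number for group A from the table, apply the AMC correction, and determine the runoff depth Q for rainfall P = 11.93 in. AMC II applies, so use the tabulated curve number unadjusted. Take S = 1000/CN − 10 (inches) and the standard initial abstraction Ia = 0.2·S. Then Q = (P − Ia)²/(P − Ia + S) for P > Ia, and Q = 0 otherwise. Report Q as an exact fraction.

NRCS table: pasture, fair condition, soil group A → CN(II) = 49
AMC II — tabulated CN = 49 applies directly.
Retention S: 1000/CN − 10 with CN=49.000 → S = 510/49 ≈ 10.408 in
Initial abstraction Ia = S/5 = (510/49)/5 = 102/49 ≈ 2.082 in
Excess rainfall: 11.930 − 2.082 = 9.848 in; P > Ia so Q > 0
Runoff Q = (P−Ia)²/(P−Ia+S) = (9.848)²/(9.848+10.408) = 2328738049/486359300 ≈ 4.788 in

Q = 2328738049/486359300 in ≈ 4.788 in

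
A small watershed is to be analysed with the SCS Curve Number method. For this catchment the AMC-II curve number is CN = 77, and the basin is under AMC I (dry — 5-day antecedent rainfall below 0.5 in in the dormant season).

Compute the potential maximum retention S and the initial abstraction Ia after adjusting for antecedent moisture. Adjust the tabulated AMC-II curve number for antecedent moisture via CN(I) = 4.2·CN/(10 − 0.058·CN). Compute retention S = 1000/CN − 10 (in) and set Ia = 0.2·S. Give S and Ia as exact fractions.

Dry (AMC I): CN(I) = 4.2·77/(10 − 0.058·77) = (1617/5)/(2767/500) = 161700/2767 ≈ 58.439
S = 1000/(161700/2767) − 10 = 11500/1617 in ≈ 7.112 in
Initial abstraction Ia = S/5 = (11500/1617)/5 = 2300/1617 ≈ 1.422 in

S = 11500/1617 in ≈ 7.112 in; Ia = 2300/1617 in ≈ 1.422 in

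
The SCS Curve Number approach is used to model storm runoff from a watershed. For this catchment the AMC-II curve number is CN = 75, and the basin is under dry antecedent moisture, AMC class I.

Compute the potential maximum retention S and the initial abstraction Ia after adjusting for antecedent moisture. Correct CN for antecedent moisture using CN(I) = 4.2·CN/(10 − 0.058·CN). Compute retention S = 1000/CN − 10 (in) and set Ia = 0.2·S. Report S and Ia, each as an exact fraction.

S = 500/63 in ≈ 7.937 in; Ia = 100/63 in ≈ 1.587 in

CN(I) from CN(II)=75: (4.2·75)/(10 − 0.058·75) = 6300/113 ≈ 55.752
Retention S: 1000/CN − 10 with CN=55.752 → S = 500/63 ≈ 7.937 in
Ia = 0.2S: 0.2·7.937 = 1.587 in (exactly 100/63)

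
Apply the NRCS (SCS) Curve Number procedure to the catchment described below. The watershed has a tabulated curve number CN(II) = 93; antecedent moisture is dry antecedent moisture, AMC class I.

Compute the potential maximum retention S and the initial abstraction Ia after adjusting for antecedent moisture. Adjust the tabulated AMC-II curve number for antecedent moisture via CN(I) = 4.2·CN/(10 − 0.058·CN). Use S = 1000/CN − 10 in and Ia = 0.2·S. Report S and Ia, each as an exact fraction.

Dry (AMC I): CN(I) = 4.2·93/(10 − 0.058·93) = (1953/5)/(2303/500) = 27900/329 ≈ 84.802
S = 1000/(27900/329) − 10 = 500/279 in ≈ 1.792 in
Ia = 0.2·(500/279) = 100/279 in ≈ 0.358 in

S = 500/279 in ≈ 1.792 in; Ia = 100/279 in ≈ 0.358 in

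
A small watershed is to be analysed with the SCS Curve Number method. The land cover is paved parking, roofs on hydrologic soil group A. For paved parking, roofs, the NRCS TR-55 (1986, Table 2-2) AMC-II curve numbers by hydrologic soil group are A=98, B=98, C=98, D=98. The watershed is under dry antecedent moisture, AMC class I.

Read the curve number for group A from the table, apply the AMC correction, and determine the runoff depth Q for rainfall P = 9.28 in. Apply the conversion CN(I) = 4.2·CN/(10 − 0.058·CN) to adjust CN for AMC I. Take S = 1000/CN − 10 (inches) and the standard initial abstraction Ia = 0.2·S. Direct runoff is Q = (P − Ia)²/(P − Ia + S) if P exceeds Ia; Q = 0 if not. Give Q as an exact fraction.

NRCS table: paved parking, roofs, soil group A → CN(II) = 98
Dry (AMC I): CN(I) = 4.2·98/(10 − 0.058·98) = (2058/5)/(1079/250) = 102900/1079 ≈ 95.366
Retention S: 1000/CN − 10 with CN=95.366 → S = 500/1029 ≈ 0.486 in
Ia = 0.2S: 0.2·0.486 = 0.097 in (exactly 100/1029)
P − Ia = 9.280 − 0.097 = 236228/25725 ≈ 9.183 in (> 0, runoff occurs)
Q = (236228/25725)²/((236228/25725) + 500/1029) = (55803667984/661775625)/(248728/25725) = 6975458498/799815975 in ≈ 8.721 in

Q = 6975458498/799815975 in ≈ 8.721 in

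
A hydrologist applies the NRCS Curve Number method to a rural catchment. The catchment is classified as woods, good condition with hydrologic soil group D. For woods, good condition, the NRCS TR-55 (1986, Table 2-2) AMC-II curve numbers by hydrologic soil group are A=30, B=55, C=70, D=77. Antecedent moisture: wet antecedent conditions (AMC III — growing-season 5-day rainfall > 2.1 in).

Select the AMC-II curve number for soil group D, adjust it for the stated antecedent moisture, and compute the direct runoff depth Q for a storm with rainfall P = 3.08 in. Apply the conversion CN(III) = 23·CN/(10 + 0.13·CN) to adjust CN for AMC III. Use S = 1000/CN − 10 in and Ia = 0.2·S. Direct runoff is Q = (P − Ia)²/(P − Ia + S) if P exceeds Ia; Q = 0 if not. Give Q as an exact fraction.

NRCS table: woods, good condition, soil group D → CN(II) = 77
CN(III) from CN(II)=77: (23·77)/(10 + 0.13·77) = 7700/87 ≈ 88.506
Retention S: 1000/CN − 10 with CN=88.506 → S = 100/77 ≈ 1.299 in
Ia = 0.2·(100/77) = 20/77 in ≈ 0.260 in
P − Ia = 3.080 − 0.260 = 5429/1925 ≈ 2.820 in (> 0, runoff occurs)
Runoff Q = (P−Ia)²/(P−Ia+S) = (2.820)²/(2.820+1.299) = 29474041/15263325 ≈ 1.931 in

Q = 29474041/15263325 in ≈ 1.931 in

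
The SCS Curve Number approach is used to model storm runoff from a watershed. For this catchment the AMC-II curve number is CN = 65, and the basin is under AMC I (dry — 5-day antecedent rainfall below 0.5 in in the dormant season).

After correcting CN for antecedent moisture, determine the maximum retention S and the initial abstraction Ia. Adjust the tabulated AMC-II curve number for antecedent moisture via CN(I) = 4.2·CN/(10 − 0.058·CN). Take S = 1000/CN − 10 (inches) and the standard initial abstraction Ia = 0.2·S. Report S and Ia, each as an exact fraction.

Adjust CN=65 to AMC I: 4.2·65/(10 − 0.058·65) → 273 ÷ (623/100) = 3900/89 ≈ 43.820
Max retention: S = 1000/(3900/89) − 10 = 500/39 in (≈ 12.821 in)
Initial abstraction Ia = S/5 = (500/39)/5 = 100/39 ≈ 2.564 in

S = 500/39 in ≈ 12.821 in; Ia = 100/39 in ≈ 2.564 in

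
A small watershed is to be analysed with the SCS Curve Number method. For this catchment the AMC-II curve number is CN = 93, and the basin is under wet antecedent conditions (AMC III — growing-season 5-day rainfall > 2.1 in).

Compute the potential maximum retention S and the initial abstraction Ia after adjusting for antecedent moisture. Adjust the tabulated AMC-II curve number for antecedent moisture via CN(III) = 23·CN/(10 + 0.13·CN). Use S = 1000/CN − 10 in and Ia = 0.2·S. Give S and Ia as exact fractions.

Adjust CN=93 to AMC III: 23·93/(10 + 0.13·93) → 2139 ÷ (2209/100) = 213900/2209 ≈ 96.831
S = 1000/(213900/2209) − 10 = 700/2139 in ≈ 0.327 in
Ia = 0.2S: 0.2·0.327 = 0.065 in (exactly 140/2139)

S = 700/2139 in ≈ 0.327 in; Ia = 140/2139 in ≈ 0.065 in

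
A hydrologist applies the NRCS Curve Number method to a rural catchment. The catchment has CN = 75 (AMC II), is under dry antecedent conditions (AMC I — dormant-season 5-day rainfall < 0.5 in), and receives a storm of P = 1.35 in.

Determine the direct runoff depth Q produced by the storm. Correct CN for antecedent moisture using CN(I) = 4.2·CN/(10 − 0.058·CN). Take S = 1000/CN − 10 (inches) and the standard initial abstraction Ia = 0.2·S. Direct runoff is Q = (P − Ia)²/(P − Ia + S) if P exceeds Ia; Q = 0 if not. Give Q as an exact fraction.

Q = 0 in ≈ 0.000 in

Adjust CN=75 to AMC I: 4.2·75/(10 − 0.058·75) → 315 ÷ (113/20) = 6300/113 ≈ 55.752
Retention S: 1000/CN − 10 with CN=55.752 → S = 500/63 ≈ 7.937 in
Ia = 0.2S: 0.2·7.937 = 1.587 in (exactly 100/63)
P = 1.350 ≤ Ia = 1.587 in: entire storm abstracted, Q = 0.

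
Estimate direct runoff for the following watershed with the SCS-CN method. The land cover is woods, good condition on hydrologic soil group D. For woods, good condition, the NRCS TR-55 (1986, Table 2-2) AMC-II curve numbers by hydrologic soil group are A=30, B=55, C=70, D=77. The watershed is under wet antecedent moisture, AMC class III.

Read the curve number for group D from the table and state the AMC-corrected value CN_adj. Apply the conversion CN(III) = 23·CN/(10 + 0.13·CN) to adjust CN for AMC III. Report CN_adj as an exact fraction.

CN_adj = 7700/87 ≈ 88.506

NRCS table: woods, good condition, soil group D → CN(II) = 77
CN(III) from CN(II)=77: (23·77)/(10 + 0.13·77) = 7700/87 ≈ 88.506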